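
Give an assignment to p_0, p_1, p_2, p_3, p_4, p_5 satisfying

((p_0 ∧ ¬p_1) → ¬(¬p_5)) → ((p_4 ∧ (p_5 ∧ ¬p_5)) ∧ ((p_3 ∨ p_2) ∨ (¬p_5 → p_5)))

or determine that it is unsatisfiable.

p_0: True; p_1: False; p_2: False; p_3: True; p_4: True; p_5: False

  ((p_0 ∧ ¬p_1) → ¬(¬p_5)) → ((p_4 ∧ (p_5 ∧ ¬p_5)) ∧ ((p_3 ∨ p_2) ∨ (¬p_5 → p_5))) = True
    (p_0 ∧ ¬p_1) → ¬(¬p_5) = False
      p_0 ∧ ¬p_1 = True
        ¬p_1 = True
      ¬(¬p_5) = False
        ¬p_5 = True
    (p_4 ∧ (p_5 ∧ ¬p_5)) ∧ ((p_3 ∨ p_2) ∨ (¬p_5 → p_5)) = False
      p_4 ∧ (p_5 ∧ ¬p_5) = False
        p_5 ∧ ¬p_5 = False
          ¬p_5 = True
      (p_3 ∨ p_2) ∨ (¬p_5 → p_5) = True
        p_3 ∨ p_2 = True
        ¬p_5 → p_5 = False
          ¬p_5 = True
The formula evaluates to True.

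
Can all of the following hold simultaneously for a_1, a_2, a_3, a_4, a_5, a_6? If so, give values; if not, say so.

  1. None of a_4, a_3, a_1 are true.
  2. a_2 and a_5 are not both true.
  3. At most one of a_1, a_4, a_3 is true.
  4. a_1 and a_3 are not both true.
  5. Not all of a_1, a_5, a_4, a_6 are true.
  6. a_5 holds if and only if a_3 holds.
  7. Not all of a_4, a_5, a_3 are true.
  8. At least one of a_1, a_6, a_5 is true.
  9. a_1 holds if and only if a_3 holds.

a_1=F; a_2=F; a_3=F; a_4=F; a_5=F; a_6=T

  (1) {a_4, a_3, a_1}: 0 true — none ✓
  (2) a_2=F, a_5=F — not both ✓
  (3) {a_1, a_4, a_3}: 0 true — at most one ✓
  (4) a_1=F, a_3=F — not both ✓
  (5) {a_1, a_5, a_4, a_6}: 1/4 true — not all ✓
  (6) a_5=F, a_3=F — same ✓
  (7) {a_4, a_5, a_3}: 0/3 true — not all ✓
  (8) {a_1, a_6, a_5}: 1 true — at least one ✓
  (9) a_1=F, a_3=F — same ✓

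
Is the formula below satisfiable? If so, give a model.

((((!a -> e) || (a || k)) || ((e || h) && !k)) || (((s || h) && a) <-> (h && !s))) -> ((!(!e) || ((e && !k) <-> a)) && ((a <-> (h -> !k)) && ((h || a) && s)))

k=T, e=T, h=T, s=T, a=F

  ((((!a -> e) || (a || k)) || ((e || h) && !k)) || (((s || h) && a) <-> (h && !s))) -> ((!(!e) || ((e && !k) <-> a)) && ((a <-> (h -> !k)) && ((h || a) && s))) = True
    (((!a -> e) || (a || k)) || ((e || h) && !k)) || (((s || h) && a) <-> (h && !s)) = True
      ((!a -> e) || (a || k)) || ((e || h) && !k) = True
        (!a -> e) || (a || k) = True
          !a -> e = True
            !a = True
          a || k = True
        (e || h) && !k = False
          e || h = True
          !k = False
      ((s || h) && a) <-> (h && !s) = True
        (s || h) && a = False
          s || h = True
        h && !s = False
          !s = False
    (!(!e) || ((e && !k) <-> a)) && ((a <-> (h -> !k)) && ((h || a) && s)) = True
      !(!e) || ((e && !k) <-> a) = True
        !(!e) = True
          !e = False
        (e && !k) <-> a = True
          e && !k = False
            !k = False
      (a <-> (h -> !k)) && ((h || a) && s) = True
        a <-> (h -> !k) = True
          h -> !k = False
            !k = False
        (h || a) && s = True
          h || a = True
The formula evaluates to True.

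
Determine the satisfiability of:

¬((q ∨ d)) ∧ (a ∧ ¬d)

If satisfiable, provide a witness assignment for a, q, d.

a=T; q=F; d=F

  ¬((q ∨ d)) = True
    q ∨ d = False
  a ∧ ¬d = True
    ¬d = True
Both conjuncts True, so the formula holds.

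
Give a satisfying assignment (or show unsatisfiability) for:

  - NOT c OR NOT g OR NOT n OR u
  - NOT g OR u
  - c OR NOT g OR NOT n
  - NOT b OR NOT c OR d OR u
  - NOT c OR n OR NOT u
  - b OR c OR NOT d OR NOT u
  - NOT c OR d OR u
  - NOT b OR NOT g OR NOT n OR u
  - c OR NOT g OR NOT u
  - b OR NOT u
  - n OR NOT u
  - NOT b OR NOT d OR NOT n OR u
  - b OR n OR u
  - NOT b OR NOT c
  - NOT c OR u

u = False, c = False, d = False, b = True, n = True, g = False

Set u = False.
  then (NOT g OR u) forces g = False.
  then (NOT c OR u) forces c = False.
Set d = False.
Set b = True.
Set n = True.
All clauses satisfied.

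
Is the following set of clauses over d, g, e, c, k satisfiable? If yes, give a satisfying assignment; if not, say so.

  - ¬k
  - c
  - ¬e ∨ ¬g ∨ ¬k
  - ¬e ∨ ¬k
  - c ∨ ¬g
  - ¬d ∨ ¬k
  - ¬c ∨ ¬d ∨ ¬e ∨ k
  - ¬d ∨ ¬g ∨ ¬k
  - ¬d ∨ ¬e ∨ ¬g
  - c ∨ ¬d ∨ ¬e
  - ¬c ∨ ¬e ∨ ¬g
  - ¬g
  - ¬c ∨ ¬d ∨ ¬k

d = False, g = False, e = True, c = True, k = False

Unit clause (¬k) forces k = False.
Unit clause (c) forces c = True.
Unit clause (¬g) forces g = False.
Set d = False.
Set e = True.
All clauses satisfied.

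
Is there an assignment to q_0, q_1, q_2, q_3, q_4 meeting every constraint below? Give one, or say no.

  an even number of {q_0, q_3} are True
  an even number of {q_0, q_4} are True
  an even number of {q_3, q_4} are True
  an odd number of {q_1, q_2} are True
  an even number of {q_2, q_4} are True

q_0: True, q_1: False, q_2: True, q_3: True, q_4: True

{q_0, q_3}: 2 true → even ✓
{q_0, q_4}: 2 true → even ✓
{q_3, q_4}: 2 true → even ✓
{q_1, q_2}: 1 true → odd ✓
{q_2, q_4}: 2 true → even ✓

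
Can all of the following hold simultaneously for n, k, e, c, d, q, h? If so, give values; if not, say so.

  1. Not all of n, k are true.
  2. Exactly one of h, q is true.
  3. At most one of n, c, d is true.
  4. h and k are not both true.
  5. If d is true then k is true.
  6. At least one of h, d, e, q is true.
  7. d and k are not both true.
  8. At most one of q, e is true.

n = False; k = False; e = False; c = True; d = False; q = False; h = True

  (1) {n, k}: 0/2 true — not all ✓
  (2) {h, q}: 1 true — exactly one ✓
  (3) {n, c, d}: 1 true — at most one ✓
  (4) h=T, k=F — not both ✓
  (5) d=F ⇒ k: vacuous ✓
  (6) {h, d, e, q}: 1 true — at least one ✓
  (7) d=F, k=F — not both ✓
  (8) {q, e}: 0 true — at most one ✓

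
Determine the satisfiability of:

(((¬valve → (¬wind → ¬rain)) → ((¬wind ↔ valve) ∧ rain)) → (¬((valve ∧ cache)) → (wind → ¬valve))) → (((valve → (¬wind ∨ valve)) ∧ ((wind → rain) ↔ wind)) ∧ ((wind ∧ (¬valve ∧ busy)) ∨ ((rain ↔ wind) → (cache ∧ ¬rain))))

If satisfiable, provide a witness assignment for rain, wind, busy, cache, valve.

rain=T; wind=T; busy=T; cache=T; valve=F

  (((¬valve → (¬wind → ¬rain)) → ((¬wind ↔ valve) ∧ rain)) → (¬((valve ∧ cache)) → (wind → ¬valve))) → (((valve → (¬wind ∨ valve)) ∧ ((wind → rain) ↔ wind)) ∧ ((wind ∧ (¬valve ∧ busy)) ∨ ((rain ↔ wind) → (cache ∧ ¬rain)))) = True
    ((¬valve → (¬wind → ¬rain)) → ((¬wind ↔ valve) ∧ rain)) → (¬((valve ∧ cache)) → (wind → ¬valve)) = True
      (¬valve → (¬wind → ¬rain)) → ((¬wind ↔ valve) ∧ rain) = True
        ¬valve → (¬wind → ¬rain) = True
          ¬valve = True
          ¬wind → ¬rain = True
            ¬wind = False
            ¬rain = False
        (¬wind ↔ valve) ∧ rain = True
          ¬wind ↔ valve = True
            ¬wind = False
      ¬((valve ∧ cache)) → (wind → ¬valve) = True
        ¬((valve ∧ cache)) = True
          valve ∧ cache = False
        wind → ¬valve = True
          ¬valve = True
    ((valve → (¬wind ∨ valve)) ∧ ((wind → rain) ↔ wind)) ∧ ((wind ∧ (¬valve ∧ busy)) ∨ ((rain ↔ wind) → (cache ∧ ¬rain))) = True
      (valve → (¬wind ∨ valve)) ∧ ((wind → rain) ↔ wind) = True
        valve → (¬wind ∨ valve) = True
          ¬wind ∨ valve = False
            ¬wind = False
        (wind → rain) ↔ wind = True
          wind → rain = True
      (wind ∧ (¬valve ∧ busy)) ∨ ((rain ↔ wind) → (cache ∧ ¬rain)) = True
        wind ∧ (¬valve ∧ busy) = True
          ¬valve ∧ busy = True
            ¬valve = True
        (rain ↔ wind) → (cache ∧ ¬rain) = False
          rain ↔ wind = True
          cache ∧ ¬rain = False
            ¬rain = False
The formula evaluates to True.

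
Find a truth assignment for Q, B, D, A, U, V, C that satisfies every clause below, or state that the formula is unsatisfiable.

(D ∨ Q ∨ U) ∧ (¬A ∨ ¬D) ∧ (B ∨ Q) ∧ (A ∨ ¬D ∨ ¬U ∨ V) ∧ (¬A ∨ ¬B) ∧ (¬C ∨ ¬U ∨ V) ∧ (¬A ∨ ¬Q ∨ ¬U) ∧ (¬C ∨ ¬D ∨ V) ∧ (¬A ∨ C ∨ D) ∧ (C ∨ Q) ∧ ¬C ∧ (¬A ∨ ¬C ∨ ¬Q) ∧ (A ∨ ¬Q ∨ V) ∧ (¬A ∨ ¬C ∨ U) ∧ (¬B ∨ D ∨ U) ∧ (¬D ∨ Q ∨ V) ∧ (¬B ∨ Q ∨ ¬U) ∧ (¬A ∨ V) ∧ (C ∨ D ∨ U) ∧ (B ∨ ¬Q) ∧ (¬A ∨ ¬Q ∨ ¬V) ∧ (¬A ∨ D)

Unit clause (¬C) forces C = False.
In (C ∨ Q) only Q is left, so Q = True.
In (B ∨ ¬Q) only B is left, so B = True.
In (¬A ∨ ¬B) only ¬A is left, so A = False.
In (A ∨ ¬Q ∨ V) only V is left, so V = True.
Set D = True.
Set U = False.
All clauses satisfied.

Q=T, B=T, D=T, A=F, U=F, V=T, C=F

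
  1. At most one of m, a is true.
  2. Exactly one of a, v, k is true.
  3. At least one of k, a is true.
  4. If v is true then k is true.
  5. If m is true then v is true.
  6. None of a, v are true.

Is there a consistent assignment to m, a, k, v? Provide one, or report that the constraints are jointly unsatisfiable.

m: False; a: False; k: True; v: False

  (1) {m, a}: 0 true — at most one ✓
  (2) {a, v, k}: 1 true — exactly one ✓
  (3) {k, a}: 1 true — at least one ✓
  (4) v=F ⇒ k: vacuous ✓
  (5) m=F ⇒ v: vacuous ✓
  (6) {a, v}: 0 true — none ✓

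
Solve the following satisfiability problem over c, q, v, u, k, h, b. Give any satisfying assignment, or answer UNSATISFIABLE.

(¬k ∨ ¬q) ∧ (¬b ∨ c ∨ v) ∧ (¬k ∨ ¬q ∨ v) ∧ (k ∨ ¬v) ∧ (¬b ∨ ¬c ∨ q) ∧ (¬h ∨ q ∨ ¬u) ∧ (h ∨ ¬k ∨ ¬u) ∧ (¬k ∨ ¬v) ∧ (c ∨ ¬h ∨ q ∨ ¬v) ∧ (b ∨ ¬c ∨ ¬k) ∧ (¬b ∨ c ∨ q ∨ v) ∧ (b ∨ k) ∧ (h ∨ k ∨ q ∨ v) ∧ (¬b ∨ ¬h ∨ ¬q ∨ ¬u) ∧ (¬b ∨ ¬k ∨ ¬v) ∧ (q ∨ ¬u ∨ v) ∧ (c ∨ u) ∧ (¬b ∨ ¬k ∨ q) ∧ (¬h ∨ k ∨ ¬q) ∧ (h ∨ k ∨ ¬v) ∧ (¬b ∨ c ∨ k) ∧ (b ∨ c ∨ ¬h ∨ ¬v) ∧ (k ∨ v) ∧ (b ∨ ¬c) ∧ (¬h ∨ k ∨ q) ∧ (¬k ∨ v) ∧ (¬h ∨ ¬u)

Case v = True:
  (k ∨ ¬v) forces k = True.
  Clause (¬k ∨ ¬v) is falsified — contradiction.
Case v = False:
  (k ∨ v) forces k = True.
  Clause (¬k ∨ v) is falsified — contradiction.
Both cases fail, so the formula is unsatisfiable.

Unsatisfiable — no assignment works.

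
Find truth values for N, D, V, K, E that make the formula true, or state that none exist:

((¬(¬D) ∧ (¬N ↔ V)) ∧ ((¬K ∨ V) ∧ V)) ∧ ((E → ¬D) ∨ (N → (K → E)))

N = False; D = True; V = True; K = True; E = True

  (¬(¬D) ∧ (¬N ↔ V)) ∧ ((¬K ∨ V) ∧ V) = True
    ¬(¬D) ∧ (¬N ↔ V) = True
      ¬(¬D) = True
        ¬D = False
      ¬N ↔ V = True
        ¬N = True
    (¬K ∨ V) ∧ V = True
      ¬K ∨ V = True
        ¬K = False
  (E → ¬D) ∨ (N → (K → E)) = True
    E → ¬D = False
      ¬D = False
    N → (K → E) = True
      K → E = True
Both conjuncts True, so the formula holds.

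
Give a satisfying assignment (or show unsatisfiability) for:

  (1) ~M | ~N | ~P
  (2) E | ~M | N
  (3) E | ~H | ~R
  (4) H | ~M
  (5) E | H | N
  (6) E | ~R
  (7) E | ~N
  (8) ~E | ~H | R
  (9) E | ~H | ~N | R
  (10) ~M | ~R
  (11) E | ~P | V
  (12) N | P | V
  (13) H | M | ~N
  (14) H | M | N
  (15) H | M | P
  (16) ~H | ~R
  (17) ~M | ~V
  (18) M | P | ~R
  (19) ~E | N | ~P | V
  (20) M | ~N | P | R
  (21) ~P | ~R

N = False, M = False, V = True, E = False, R = False, H = True, P = True

Set N = False.
Try M = True:
  (E | ~M | N) forces E = True.
  (H | ~M) forces H = True.
  (~E | ~H | R) forces R = True.
  clause (~M | ~R) is falsified — backtrack.
So M = False.
  then (H | M | N) forces H = True.
  then (~H | ~R) forces R = False.
  then (~E | ~H | R) forces E = False.
Set V = True.
Set P = True.
All clauses satisfied.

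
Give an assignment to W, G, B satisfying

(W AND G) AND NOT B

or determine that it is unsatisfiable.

W = True; G = True; B = False

  W AND G = True
  NOT B = True
Both conjuncts True, so the formula holds.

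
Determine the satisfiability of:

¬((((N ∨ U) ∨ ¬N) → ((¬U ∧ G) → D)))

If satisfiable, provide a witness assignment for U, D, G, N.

U = False, D = False, G = True, N = False

  ¬((((N ∨ U) ∨ ¬N) → ((¬U ∧ G) → D))) = True
    ((N ∨ U) ∨ ¬N) → ((¬U ∧ G) → D) = False
      (N ∨ U) ∨ ¬N = True
        N ∨ U = False
        ¬N = True
      (¬U ∧ G) → D = False
        ¬U ∧ G = True
          ¬U = True
The formula evaluates to True.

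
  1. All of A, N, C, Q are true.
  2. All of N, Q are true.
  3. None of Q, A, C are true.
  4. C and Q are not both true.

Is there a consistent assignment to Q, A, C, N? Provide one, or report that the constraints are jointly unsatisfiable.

UNSATISFIABLE

Case Q = True:
  Constraint (3) is violated (Q=T) — contradiction.
Case Q = False:
  Constraint (1) is violated (Q=F) — contradiction.
Both cases fail — unsatisfiable.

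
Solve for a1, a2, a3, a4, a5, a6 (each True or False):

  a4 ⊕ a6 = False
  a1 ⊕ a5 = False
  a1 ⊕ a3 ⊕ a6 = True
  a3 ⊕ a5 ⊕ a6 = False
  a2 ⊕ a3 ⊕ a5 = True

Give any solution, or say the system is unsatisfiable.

Adding constraints 2, 3, 4 mod 2: every variable appears an even number of times on the left, so the left side is 0.
But the right sides sum to 1 (mod 2). 0 ≠ 1 — the system is inconsistent.

Unsatisfiable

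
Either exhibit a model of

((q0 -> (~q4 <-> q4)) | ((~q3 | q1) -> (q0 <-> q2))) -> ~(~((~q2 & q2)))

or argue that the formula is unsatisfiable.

q0: True, q1: True, q2: False, q3: True, q4: True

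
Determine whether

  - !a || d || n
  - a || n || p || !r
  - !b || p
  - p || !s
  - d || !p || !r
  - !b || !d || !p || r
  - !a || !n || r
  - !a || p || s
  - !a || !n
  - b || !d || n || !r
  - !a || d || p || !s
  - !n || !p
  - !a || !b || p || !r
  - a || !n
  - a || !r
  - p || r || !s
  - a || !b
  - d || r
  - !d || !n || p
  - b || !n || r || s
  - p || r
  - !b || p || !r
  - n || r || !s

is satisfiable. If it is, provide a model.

p = True; d = True; a = True; r = True; n = False; s = True; b = True

Set p = True.
  then (!n || !p) forces n = False.
Try d = False:
  (!a || d || n) forces a = False.
  (d || !p || !r) forces r = False.
  clause (d || r) is falsified — backtrack.
So d = True.
Set a = True.
Set r = True.
  then (b || !d || n || !r) forces b = True.
Set s = True.
All clauses satisfied.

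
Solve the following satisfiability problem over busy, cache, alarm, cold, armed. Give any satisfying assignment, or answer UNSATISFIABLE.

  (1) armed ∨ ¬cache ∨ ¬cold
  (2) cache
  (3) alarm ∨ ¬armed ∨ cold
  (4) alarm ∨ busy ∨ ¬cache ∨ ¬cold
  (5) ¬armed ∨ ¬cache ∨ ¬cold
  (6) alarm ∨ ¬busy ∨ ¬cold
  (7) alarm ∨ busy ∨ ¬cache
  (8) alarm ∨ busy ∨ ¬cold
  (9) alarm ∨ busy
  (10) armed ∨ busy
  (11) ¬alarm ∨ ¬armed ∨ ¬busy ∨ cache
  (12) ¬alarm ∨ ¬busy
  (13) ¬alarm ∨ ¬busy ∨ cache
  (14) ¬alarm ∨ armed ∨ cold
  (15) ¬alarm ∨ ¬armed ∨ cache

Unit clause (cache) forces cache = True.
Set busy = True.
  then (¬alarm ∨ ¬busy) forces alarm = False.
  then (alarm ∨ ¬busy ∨ ¬cold) forces cold = False.
  then (alarm ∨ ¬armed ∨ cold) forces armed = False.
All clauses satisfied.

busy: True, cache: True, alarm: False, cold: False, armed: False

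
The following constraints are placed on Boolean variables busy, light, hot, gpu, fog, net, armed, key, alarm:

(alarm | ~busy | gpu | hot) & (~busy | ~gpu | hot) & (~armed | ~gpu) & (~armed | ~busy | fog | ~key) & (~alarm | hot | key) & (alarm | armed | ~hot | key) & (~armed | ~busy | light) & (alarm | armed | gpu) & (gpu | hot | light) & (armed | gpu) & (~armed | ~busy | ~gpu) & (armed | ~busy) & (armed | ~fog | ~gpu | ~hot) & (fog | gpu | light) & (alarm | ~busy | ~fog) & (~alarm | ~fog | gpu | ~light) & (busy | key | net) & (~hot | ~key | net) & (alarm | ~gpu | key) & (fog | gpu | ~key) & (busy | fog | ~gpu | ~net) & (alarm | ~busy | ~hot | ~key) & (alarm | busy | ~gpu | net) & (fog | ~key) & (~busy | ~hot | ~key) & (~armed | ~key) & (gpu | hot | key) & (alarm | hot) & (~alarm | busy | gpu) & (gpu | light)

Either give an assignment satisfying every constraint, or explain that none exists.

Set busy = False.
Set light = True.
Set hot = True.
Set gpu = False.
  then (armed | gpu) forces armed = True.
  then (~armed | ~key) forces key = False.
  then (~alarm | busy | gpu) forces alarm = False.
  then (busy | key | net) forces net = True.
Set fog = True.
All clauses satisfied.

busy = False, light = True, hot = True, gpu = False, fog = True, net = True, armed = True, key = False, alarm = False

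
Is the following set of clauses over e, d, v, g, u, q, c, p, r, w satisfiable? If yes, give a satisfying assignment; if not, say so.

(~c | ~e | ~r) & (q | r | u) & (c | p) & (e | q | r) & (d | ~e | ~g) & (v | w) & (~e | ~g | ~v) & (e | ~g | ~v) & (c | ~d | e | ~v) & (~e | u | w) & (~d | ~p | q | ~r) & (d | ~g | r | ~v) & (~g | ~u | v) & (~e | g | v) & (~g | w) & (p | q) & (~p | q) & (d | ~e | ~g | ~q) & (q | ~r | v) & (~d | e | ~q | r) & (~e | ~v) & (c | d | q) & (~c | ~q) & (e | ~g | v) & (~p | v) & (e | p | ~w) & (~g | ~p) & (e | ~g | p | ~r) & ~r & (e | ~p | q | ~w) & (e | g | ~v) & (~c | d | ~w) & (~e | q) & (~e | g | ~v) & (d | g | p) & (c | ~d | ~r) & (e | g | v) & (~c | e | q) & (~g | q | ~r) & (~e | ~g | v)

Unsatisfiable — no assignment works.

Case v = True:
  (~e | ~v) forces e = False.
  (e | ~g | ~v) forces g = False.
  Clause (e | g | ~v) is falsified — contradiction.
Case v = False:
  (v | w) forces w = True.
  (~p | v) forces p = False.
  (c | p) forces c = True.
  (p | q) forces q = True.
  Clause (~c | ~q) is falsified — contradiction.
Both cases fail, so the formula is unsatisfiable.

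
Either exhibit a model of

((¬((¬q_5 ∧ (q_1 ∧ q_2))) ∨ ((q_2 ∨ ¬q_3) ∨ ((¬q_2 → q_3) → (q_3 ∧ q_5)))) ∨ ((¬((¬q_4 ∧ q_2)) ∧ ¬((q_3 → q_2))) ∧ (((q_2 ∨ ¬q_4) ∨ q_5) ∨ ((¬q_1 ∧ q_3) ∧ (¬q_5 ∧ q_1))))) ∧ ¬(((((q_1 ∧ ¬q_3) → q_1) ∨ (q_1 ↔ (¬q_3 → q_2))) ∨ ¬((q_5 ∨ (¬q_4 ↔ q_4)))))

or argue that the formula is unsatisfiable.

Unsatisfiable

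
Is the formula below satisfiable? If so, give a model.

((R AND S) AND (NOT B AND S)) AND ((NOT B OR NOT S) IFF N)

B=F, N=T, R=T, S=T

  (R AND S) AND (NOT B AND S) = True
    R AND S = True
    NOT B AND S = True
      NOT B = True
  (NOT B OR NOT S) IFF N = True
    NOT B OR NOT S = True
      NOT B = True
      NOT S = False
Both conjuncts True, so the formula holds.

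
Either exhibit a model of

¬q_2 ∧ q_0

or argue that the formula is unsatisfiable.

q_0 = True, q_2 = False

  ¬q_2 = True
Both conjuncts True, so the formula holds.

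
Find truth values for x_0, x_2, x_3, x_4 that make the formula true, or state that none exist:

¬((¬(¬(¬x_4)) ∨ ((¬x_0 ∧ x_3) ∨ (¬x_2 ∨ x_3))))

x_0=T, x_2=T, x_3=F, x_4=T

  ¬((¬(¬(¬x_4)) ∨ ((¬x_0 ∧ x_3) ∨ (¬x_2 ∨ x_3)))) = True
    ¬(¬(¬x_4)) ∨ ((¬x_0 ∧ x_3) ∨ (¬x_2 ∨ x_3)) = False
      ¬(¬(¬x_4)) = False
        ¬(¬x_4) = True
          ¬x_4 = False
      (¬x_0 ∧ x_3) ∨ (¬x_2 ∨ x_3) = False
        ¬x_0 ∧ x_3 = False
          ¬x_0 = False
        ¬x_2 ∨ x_3 = False
          ¬x_2 = False
The formula evaluates to True.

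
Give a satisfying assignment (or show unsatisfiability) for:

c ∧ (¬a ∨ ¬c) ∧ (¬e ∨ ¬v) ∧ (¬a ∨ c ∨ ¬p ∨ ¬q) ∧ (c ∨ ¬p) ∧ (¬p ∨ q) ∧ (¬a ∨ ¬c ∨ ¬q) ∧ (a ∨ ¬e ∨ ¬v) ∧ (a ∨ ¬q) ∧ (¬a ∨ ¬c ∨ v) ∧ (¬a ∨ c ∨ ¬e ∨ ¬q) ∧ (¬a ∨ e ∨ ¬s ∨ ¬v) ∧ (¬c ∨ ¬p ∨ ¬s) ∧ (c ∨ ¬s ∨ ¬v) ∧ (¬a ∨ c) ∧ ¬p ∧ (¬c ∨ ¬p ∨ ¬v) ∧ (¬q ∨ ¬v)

c=T; q=F; s=T; p=F; e=F; a=F; v=T

Unit clause (c) forces c = True.
In (¬a ∨ ¬c) only ¬a is left, so a = False.
In (a ∨ ¬q) only ¬q is left, so q = False.
Unit clause (¬p) forces p = False.
Set s = True.
Set e = False.
Set v = True.
All clauses satisfied.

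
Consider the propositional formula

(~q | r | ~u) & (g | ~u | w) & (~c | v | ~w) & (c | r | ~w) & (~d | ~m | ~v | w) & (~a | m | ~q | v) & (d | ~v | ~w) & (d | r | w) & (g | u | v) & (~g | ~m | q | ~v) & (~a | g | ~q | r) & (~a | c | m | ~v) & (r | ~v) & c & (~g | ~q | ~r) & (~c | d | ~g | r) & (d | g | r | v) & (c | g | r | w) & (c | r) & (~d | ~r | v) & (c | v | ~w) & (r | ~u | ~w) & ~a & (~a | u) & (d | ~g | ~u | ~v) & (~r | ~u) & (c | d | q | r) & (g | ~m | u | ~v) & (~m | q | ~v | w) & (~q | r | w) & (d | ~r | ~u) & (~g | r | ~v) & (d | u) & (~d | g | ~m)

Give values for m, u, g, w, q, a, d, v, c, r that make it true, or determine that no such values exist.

Unit clause (c) forces c = True.
Unit clause (~a) forces a = False.
Set m = True.
Set u = False.
  then (d | u) forces d = True.
  then (~d | g | ~m) forces g = True.
Try w = True:
  (~c | v | ~w) forces v = True.
  (~g | ~m | q | ~v) forces q = True.
  (r | ~v) forces r = True.
  clause (~g | ~q | ~r) is falsified — backtrack.
So w = False.
  then (~d | ~m | ~v | w) forces v = False.
  then (~d | ~r | v) forces r = False.
  then (~q | r | w) forces q = False.
All clauses satisfied.

m = True, u = False, g = True, w = False, q = False, a = False, d = True, v = False, c = True, r = False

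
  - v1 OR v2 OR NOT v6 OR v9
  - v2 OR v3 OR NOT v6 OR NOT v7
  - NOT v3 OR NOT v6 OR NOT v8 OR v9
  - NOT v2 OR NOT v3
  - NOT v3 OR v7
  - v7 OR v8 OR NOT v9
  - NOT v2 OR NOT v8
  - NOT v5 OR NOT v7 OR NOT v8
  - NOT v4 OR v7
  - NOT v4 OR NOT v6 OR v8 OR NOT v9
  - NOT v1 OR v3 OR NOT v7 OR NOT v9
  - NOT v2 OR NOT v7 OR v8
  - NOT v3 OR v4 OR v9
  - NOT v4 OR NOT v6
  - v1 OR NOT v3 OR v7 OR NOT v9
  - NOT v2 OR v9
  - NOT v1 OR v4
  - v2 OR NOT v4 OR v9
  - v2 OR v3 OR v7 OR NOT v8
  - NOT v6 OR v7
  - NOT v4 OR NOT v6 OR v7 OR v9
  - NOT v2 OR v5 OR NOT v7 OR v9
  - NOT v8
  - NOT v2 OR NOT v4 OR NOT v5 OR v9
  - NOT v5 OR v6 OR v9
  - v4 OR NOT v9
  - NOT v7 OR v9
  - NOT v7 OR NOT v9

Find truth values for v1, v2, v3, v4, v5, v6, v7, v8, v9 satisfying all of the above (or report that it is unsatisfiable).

v1: False, v2: False, v3: False, v4: False, v5: False, v6: False, v7: False, v8: False, v9: False

Unit clause (NOT v8) forces v8 = False.
Set v1 = False.
Try v2 = True:
  (NOT v2 OR NOT v3) forces v3 = False.
  (NOT v2 OR NOT v7 OR v8) forces v7 = False.
  (v7 OR v8 OR NOT v9) forces v9 = False.
  clause (NOT v2 OR v9) is falsified — backtrack.
So v2 = False.
Try v3 = True:
  (NOT v3 OR v7) forces v7 = True.
  (NOT v7 OR v9) forces v9 = True.
  clause (NOT v7 OR NOT v9) is falsified — backtrack.
So v3 = False.
Set v4 = False.
  then (v4 OR NOT v9) forces v9 = False.
  then (NOT v7 OR v9) forces v7 = False.
  then (v1 OR v2 OR NOT v6 OR v9) forces v6 = False.
  then (NOT v5 OR v6 OR v9) forces v5 = False.
All clauses satisfied.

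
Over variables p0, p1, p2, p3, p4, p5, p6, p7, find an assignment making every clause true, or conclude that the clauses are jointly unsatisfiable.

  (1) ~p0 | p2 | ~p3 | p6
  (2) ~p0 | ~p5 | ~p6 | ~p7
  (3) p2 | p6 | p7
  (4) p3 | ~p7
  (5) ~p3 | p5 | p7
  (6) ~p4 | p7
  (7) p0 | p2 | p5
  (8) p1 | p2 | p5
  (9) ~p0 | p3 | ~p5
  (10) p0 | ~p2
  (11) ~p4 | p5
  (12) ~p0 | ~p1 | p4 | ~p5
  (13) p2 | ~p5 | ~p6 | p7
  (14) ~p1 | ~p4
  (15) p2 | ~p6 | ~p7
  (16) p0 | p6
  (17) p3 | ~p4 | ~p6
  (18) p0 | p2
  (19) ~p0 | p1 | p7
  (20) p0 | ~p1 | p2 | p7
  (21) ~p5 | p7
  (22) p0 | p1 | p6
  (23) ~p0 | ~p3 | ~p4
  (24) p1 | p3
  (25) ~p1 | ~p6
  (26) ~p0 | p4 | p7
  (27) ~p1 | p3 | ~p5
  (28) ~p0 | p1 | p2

p0 = True, p1 = False, p2 = True, p3 = True, p4 = False, p5 = True, p6 = False, p7 = True

Try p0 = False:
  (p0 | ~p2) forces p2 = False.
  clause (p0 | p2) is falsified — backtrack.
So p0 = True.
Set p1 = False.
  then (~p0 | p1 | p7) forces p7 = True.
  then (p1 | p3) forces p3 = True.
  then (~p0 | p1 | p2) forces p2 = True.
  then (~p0 | ~p3 | ~p4) forces p4 = False.
Set p5 = True.
  then (~p0 | ~p5 | ~p6 | ~p7) forces p6 = False.
All clauses satisfied.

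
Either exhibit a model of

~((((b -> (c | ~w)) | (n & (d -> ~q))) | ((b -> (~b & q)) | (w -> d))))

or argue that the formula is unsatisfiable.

c=F; b=T; d=F; q=F; w=T; n=F

  ~((((b -> (c | ~w)) | (n & (d -> ~q))) | ((b -> (~b & q)) | (w -> d)))) = True
    ((b -> (c | ~w)) | (n & (d -> ~q))) | ((b -> (~b & q)) | (w -> d)) = False
      (b -> (c | ~w)) | (n & (d -> ~q)) = False
        b -> (c | ~w) = False
          c | ~w = False
            ~w = False
        n & (d -> ~q) = False
          d -> ~q = True
            ~q = True
      (b -> (~b & q)) | (w -> d) = False
        b -> (~b & q) = False
          ~b & q = False
            ~b = False
        w -> d = False
The formula evaluates to True.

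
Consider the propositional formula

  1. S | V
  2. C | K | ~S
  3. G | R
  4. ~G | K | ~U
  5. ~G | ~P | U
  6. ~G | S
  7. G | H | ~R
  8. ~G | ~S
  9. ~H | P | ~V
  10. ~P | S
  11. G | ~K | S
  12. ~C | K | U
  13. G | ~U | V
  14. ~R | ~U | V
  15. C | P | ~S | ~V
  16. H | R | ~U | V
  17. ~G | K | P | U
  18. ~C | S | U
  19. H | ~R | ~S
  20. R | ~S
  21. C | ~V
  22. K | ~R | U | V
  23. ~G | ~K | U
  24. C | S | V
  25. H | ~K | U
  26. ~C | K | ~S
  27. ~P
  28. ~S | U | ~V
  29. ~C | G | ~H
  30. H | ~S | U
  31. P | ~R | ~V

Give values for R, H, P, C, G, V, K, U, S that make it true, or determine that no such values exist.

R=T, H=T, P=F, C=F, G=F, V=F, K=T, U=F, S=T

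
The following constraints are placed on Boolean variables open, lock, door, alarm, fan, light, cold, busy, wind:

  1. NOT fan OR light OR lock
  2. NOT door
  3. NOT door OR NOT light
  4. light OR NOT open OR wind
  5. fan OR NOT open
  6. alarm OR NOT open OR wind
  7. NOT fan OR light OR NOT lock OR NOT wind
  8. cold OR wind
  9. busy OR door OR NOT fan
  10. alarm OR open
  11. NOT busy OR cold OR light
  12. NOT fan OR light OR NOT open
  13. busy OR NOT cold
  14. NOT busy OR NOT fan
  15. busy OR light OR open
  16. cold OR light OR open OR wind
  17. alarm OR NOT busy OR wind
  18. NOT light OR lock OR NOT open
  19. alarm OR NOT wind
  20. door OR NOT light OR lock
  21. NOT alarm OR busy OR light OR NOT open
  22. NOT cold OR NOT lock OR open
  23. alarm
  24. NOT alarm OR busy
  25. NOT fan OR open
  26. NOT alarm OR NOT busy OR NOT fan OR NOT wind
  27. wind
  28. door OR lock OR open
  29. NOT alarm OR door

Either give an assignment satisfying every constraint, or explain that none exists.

Case door = True:
  Clause (NOT door) is falsified — contradiction.
Case door = False:
  (alarm) forces alarm = True.
  Clause (NOT alarm OR door) is falsified — contradiction.
Both cases fail, so the formula is unsatisfiable.

UNSATISFIABLE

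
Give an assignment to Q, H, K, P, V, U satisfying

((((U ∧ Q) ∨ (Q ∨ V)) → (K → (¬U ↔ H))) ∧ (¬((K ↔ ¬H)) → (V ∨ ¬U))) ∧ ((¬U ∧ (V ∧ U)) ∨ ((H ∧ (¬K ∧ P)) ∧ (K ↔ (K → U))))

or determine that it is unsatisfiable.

Unsatisfiable — no assignment works.

The conjunct (¬U ∧ (V ∧ U)) ∨ ((H ∧ (¬K ∧ P)) ∧ (K ↔ (K → U))) is unsatisfiable on its own:
  K = True: simplifies to ¬U ∧ (V ∧ U).
    U = True: the conjunct ¬U is False.
    U = False: the conjunct U is False.
  K = False: simplifies to ¬U ∧ (V ∧ U).
    U = True: the conjunct ¬U is False.
    U = False: the conjunct U is False.
So the whole conjunction is unsatisfiable.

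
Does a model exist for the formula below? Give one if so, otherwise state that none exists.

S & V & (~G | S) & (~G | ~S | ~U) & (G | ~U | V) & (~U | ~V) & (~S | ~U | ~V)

V=T, S=T, G=F, U=F

Unit clause (S) forces S = True.
Unit clause (V) forces V = True.
In (~U | ~V) only ~U is left, so U = False.
Set G = False.
Check each clause:
  (S): S holds.
  (V): V holds.
  (~G | S): ~G holds.
  (~G | ~S | ~U): ~G holds.
  (G | ~U | V): ~U holds.
  (~U | ~V): ~U holds.
  (~S | ~U | ~V): ~U holds.
All clauses satisfied.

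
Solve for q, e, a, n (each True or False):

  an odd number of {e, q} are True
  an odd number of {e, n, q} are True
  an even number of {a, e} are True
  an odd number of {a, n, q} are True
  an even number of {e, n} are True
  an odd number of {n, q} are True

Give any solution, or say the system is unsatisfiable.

q = True, e = False, a = False, n = False

{e, q}: 1 true → odd ✓
{e, n, q}: 1 true → odd ✓
{a, e}: 0 true → even ✓
{a, n, q}: 1 true → odd ✓
{e, n}: 0 true → even ✓
{n, q}: 1 true → odd ✓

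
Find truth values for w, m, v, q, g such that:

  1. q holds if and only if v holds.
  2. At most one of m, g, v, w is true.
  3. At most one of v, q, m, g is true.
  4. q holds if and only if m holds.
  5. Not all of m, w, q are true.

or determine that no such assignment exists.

w = True, m = False, v = False, q = False, g = False

  (1) q=F, v=F — same ✓
  (2) {m, g, v, w}: 1 true — at most one ✓
  (3) {v, q, m, g}: 0 true — at most one ✓
  (4) q=F, m=F — same ✓
  (5) {m, w, q}: 1/3 true — not all ✓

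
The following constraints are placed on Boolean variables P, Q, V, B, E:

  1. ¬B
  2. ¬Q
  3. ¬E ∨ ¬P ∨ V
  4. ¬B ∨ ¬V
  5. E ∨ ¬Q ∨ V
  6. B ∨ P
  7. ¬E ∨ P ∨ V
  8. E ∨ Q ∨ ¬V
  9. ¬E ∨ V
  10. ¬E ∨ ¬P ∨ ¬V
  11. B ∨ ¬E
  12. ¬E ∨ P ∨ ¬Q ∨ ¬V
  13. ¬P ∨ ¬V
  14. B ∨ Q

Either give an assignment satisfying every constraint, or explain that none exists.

Case Q = True:
  Clause (¬Q) is falsified — contradiction.
Case Q = False:
  (¬B) forces B = False.
  Clause (B ∨ Q) is falsified — contradiction.
Both cases fail, so the formula is unsatisfiable.

Unsatisfiable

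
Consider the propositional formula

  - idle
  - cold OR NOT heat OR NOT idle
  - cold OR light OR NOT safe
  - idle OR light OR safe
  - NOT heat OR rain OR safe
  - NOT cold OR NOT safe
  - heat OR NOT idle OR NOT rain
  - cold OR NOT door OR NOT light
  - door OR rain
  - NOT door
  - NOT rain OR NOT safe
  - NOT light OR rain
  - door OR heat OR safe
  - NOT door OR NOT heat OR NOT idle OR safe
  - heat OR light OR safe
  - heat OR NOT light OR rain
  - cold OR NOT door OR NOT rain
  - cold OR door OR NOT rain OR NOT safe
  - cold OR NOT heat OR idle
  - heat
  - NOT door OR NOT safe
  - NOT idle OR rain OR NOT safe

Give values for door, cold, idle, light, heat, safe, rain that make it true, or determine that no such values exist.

Unit clause (idle) forces idle = True.
Unit clause (NOT door) forces door = False.
Unit clause (heat) forces heat = True.
In (cold OR NOT heat OR NOT idle) only cold is left, so cold = True.
In (NOT cold OR NOT safe) only NOT safe is left, so safe = False.
In (door OR rain) only rain is left, so rain = True.
Set light = True.
All clauses satisfied.

door=F, cold=T, idle=T, light=T, heat=T, safe=F, rain=T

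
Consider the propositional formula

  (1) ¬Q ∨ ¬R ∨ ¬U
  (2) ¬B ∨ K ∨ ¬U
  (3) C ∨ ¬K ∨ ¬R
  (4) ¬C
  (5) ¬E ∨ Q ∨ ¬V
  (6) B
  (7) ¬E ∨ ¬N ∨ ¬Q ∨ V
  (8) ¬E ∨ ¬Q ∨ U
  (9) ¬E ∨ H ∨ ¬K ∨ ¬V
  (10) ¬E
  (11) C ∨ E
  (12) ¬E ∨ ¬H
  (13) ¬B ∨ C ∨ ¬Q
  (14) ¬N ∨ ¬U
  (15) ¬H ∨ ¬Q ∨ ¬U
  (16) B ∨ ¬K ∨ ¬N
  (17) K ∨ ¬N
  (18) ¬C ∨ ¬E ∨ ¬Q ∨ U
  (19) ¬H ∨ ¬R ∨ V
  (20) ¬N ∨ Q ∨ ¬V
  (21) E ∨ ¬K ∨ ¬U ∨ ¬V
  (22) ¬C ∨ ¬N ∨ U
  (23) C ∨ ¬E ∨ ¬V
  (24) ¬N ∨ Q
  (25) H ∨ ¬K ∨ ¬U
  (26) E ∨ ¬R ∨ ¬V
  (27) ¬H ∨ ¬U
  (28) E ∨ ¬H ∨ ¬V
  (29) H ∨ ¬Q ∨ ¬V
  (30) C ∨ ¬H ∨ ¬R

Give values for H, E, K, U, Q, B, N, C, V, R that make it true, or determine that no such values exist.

Case E = True:
  Clause (¬E) is falsified — contradiction.
Case E = False:
  (¬C) forces C = False.
  Clause (C ∨ E) is falsified — contradiction.
Both cases fail, so the formula is unsatisfiable.

No satisfying assignment exists.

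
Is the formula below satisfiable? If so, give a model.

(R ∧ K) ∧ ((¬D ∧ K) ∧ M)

K: True; D: False; R: True; M: True

  R ∧ K = True
  (¬D ∧ K) ∧ M = True
    ¬D ∧ K = True
      ¬D = True
Both conjuncts True, so the formula holds.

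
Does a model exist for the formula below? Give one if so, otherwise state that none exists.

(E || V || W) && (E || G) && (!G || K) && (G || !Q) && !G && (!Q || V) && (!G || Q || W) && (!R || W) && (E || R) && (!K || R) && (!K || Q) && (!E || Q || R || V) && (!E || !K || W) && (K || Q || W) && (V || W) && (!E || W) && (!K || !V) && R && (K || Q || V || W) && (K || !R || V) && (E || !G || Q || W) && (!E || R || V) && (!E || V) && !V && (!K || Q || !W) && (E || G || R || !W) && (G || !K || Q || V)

Unsatisfiable — no assignment works.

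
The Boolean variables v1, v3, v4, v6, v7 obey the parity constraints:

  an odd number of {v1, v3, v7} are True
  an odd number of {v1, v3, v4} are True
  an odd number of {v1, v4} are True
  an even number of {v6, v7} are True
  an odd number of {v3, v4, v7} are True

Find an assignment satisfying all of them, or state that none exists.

Adding constraints 1, 3, 5 mod 2: every variable appears an even number of times on the left, so the left side is 0.
But the right sides sum to 1 (mod 2). 0 ≠ 1 — the system is inconsistent.

UNSATISFIABLE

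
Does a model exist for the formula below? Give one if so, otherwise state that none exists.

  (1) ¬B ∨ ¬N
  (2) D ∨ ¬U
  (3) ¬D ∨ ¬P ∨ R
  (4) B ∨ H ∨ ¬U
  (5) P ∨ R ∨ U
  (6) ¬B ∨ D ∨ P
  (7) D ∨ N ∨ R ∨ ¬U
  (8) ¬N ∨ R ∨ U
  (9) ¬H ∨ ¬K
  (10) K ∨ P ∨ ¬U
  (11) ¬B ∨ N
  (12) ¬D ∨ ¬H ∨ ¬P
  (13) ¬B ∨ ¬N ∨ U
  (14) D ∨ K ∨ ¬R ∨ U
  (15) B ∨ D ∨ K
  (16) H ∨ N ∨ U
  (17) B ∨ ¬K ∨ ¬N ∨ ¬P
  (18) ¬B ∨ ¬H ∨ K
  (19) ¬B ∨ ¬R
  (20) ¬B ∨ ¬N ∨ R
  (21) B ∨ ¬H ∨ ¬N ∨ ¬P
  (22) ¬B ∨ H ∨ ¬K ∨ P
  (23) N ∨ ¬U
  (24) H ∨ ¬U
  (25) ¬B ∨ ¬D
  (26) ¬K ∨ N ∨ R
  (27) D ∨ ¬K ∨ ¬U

D = True, U = False, B = False, H = False, R = True, N = True, P = False, K = False

Set D = True.
  then (¬B ∨ ¬D) forces B = False.
Try U = True:
  (B ∨ H ∨ ¬U) forces H = True.
  (¬H ∨ ¬K) forces K = False.
  (K ∨ P ∨ ¬U) forces P = True.
  clause (¬D ∨ ¬H ∨ ¬P) is falsified — backtrack.
So U = False.
Set H = False.
  then (H ∨ N ∨ U) forces N = True.
  then (¬N ∨ R ∨ U) forces R = True.
Set P = False.
Set K = False.
All clauses satisfied.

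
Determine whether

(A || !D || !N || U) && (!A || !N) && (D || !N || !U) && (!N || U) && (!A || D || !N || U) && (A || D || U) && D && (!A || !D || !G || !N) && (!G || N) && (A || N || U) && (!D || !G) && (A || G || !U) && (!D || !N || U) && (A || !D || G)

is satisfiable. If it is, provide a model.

G=F; D=T; U=T; N=F; A=T

Unit clause (D) forces D = True.
In (!D || !G) only !G is left, so G = False.
In (A || !D || G) only A is left, so A = True.
In (!A || !N) only !N is left, so N = False.
Set U = True.
All clauses satisfied.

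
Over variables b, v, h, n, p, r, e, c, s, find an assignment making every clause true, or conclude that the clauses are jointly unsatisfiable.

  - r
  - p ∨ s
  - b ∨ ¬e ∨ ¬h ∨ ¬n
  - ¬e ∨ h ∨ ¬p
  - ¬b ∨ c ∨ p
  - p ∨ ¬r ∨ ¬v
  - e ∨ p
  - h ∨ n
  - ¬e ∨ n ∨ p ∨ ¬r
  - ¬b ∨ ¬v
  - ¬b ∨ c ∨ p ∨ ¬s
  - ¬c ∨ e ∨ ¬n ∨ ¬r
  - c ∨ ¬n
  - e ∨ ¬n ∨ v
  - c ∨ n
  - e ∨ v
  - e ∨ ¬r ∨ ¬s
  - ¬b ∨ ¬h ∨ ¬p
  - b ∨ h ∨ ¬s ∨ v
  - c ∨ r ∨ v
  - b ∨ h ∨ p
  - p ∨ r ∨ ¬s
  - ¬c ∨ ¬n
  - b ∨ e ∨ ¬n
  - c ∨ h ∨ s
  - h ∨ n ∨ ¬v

Unit clause (r) forces r = True.
Set b = False.
Set v = True.
  then (p ∨ ¬r ∨ ¬v) forces p = True.
Try h = False:
  (¬e ∨ h ∨ ¬p) forces e = False.
  (h ∨ n) forces n = True.
  clause (b ∨ e ∨ ¬n) is falsified — backtrack.
So h = True.
Try n = True:
  (b ∨ ¬e ∨ ¬h ∨ ¬n) forces e = False.
  clause (b ∨ e ∨ ¬n) is falsified — backtrack.
So n = False.
  then (c ∨ n) forces c = True.
Set e = True.
Set s = False.
All clauses satisfied.

b: False, v: True, h: True, n: False, p: True, r: True, e: True, c: True, s: False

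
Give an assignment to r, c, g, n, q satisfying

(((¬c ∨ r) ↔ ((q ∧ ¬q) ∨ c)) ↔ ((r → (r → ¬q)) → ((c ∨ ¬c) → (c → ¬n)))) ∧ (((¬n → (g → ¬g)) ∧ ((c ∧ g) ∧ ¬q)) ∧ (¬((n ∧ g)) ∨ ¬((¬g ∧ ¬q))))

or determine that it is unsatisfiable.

r = False, c = True, g = True, n = True, q = False

  ((¬c ∨ r) ↔ ((q ∧ ¬q) ∨ c)) ↔ ((r → (r → ¬q)) → ((c ∨ ¬c) → (c → ¬n))) = True
    (¬c ∨ r) ↔ ((q ∧ ¬q) ∨ c) = False
      ¬c ∨ r = False
        ¬c = False
      (q ∧ ¬q) ∨ c = True
        q ∧ ¬q = False
          ¬q = True
    (r → (r → ¬q)) → ((c ∨ ¬c) → (c → ¬n)) = False
      r → (r → ¬q) = True
        r → ¬q = True
          ¬q = True
      (c ∨ ¬c) → (c → ¬n) = False
        c ∨ ¬c = True
          ¬c = False
        c → ¬n = False
          ¬n = False
  ((¬n → (g → ¬g)) ∧ ((c ∧ g) ∧ ¬q)) ∧ (¬((n ∧ g)) ∨ ¬((¬g ∧ ¬q))) = True
    (¬n → (g → ¬g)) ∧ ((c ∧ g) ∧ ¬q) = True
      ¬n → (g → ¬g) = True
        ¬n = False
        g → ¬g = False
          ¬g = False
      (c ∧ g) ∧ ¬q = True
        c ∧ g = True
        ¬q = True
    ¬((n ∧ g)) ∨ ¬((¬g ∧ ¬q)) = True
      ¬((n ∧ g)) = False
        n ∧ g = True
      ¬((¬g ∧ ¬q)) = True
        ¬g ∧ ¬q = False
          ¬g = False
          ¬q = True
Both conjuncts True, so the formula holds.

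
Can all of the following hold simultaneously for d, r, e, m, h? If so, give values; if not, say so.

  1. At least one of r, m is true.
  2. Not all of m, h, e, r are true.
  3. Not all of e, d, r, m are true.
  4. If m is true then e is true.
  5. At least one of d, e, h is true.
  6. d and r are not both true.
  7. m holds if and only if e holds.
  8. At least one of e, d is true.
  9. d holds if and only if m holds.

d = True; r = False; e = True; m = True; h = True

  (1) {r, m}: 1 true — at least one ✓
  (2) {m, h, e, r}: 3/4 true — not all ✓
  (3) {e, d, r, m}: 3/4 true — not all ✓
  (4) m=T ⇒ e: T ✓
  (5) {d, e, h}: 3 true — at least one ✓
  (6) d=T, r=F — not both ✓
  (7) m=T, e=T — same ✓
  (8) {e, d}: 2 true — at least one ✓
  (9) d=T, m=T — same ✓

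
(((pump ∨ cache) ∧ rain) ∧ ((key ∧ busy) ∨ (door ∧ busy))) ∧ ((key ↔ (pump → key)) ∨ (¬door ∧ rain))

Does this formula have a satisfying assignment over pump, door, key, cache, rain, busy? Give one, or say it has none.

pump: True, door: True, key: True, cache: True, rain: True, busy: True

  ((pump ∨ cache) ∧ rain) ∧ ((key ∧ busy) ∨ (door ∧ busy)) = True
    (pump ∨ cache) ∧ rain = True
      pump ∨ cache = True
    (key ∧ busy) ∨ (door ∧ busy) = True
      key ∧ busy = True
      door ∧ busy = True
  (key ↔ (pump → key)) ∨ (¬door ∧ rain) = True
    key ↔ (pump → key) = True
      pump → key = True
    ¬door ∧ rain = False
      ¬door = False
Both conjuncts True, so the formula holds.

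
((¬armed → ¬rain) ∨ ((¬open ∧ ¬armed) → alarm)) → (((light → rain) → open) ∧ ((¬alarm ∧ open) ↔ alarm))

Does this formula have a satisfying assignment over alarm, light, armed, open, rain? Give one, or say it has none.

alarm=F, light=T, armed=F, open=F, rain=T

  ((¬armed → ¬rain) ∨ ((¬open ∧ ¬armed) → alarm)) → (((light → rain) → open) ∧ ((¬alarm ∧ open) ↔ alarm)) = True
    (¬armed → ¬rain) ∨ ((¬open ∧ ¬armed) → alarm) = False
      ¬armed → ¬rain = False
        ¬armed = True
        ¬rain = False
      (¬open ∧ ¬armed) → alarm = False
        ¬open ∧ ¬armed = True
          ¬open = True
          ¬armed = True
    ((light → rain) → open) ∧ ((¬alarm ∧ open) ↔ alarm) = False
      (light → rain) → open = False
        light → rain = True
      (¬alarm ∧ open) ↔ alarm = True
        ¬alarm ∧ open = False
          ¬alarm = True
The formula evaluates to True.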